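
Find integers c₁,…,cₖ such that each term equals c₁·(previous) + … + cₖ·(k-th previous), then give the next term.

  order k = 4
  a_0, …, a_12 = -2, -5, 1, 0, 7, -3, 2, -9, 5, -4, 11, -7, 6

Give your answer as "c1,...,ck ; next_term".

-1,0,-1,-1 ; -13

  a_4 = -1·0 + 0·1 + -1·-5 + -1·-2 = 7
  a_5 = -1·7 + 0·0 + -1·1 + -1·-5 = -3
  a_6 = -1·-3 + 0·7 + -1·0 + -1·1 = 2
  a_7 = -1·2 + 0·-3 + -1·7 + -1·0 = -9
  a_8 = -1·-9 + 0·2 + -1·-3 + -1·7 = 5
  a_9 = -1·5 + 0·-9 + -1·2 + -1·-3 = -4
  a_10 = -1·-4 + 0·5 + -1·-9 + -1·2 = 11
  a_11 = -1·11 + 0·-4 + -1·5 + -1·-9 = -7
  a_12 = -1·-7 + 0·11 + -1·-4 + -1·5 = 6
  a_13 = -1·6 + 0·-7 + -1·11 + -1·-4 = -13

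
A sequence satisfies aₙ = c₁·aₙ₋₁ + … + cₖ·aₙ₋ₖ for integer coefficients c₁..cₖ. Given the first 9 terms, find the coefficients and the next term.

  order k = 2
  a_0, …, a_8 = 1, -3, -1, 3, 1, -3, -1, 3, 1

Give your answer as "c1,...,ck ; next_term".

  a_2 = 0·-3 + -1·1 = -1
  a_3 = 0·-1 + -1·-3 = 3
  a_4 = 0·3 + -1·-1 = 1
  a_5 = 0·1 + -1·3 = -3
  a_6 = 0·-3 + -1·1 = -1
  a_7 = 0·-1 + -1·-3 = 3
  a_8 = 0·3 + -1·-1 = 1
  a_9 = 0·1 + -1·3 = -3

0,-1 ; -3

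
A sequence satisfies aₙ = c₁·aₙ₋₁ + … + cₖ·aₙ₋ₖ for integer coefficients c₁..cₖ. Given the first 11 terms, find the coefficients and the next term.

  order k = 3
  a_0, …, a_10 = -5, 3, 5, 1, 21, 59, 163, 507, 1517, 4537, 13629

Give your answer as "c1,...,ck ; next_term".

  a_3 = 2·5 + 2·3 + 3·-5 = 1
  a_4 = 2·1 + 2·5 + 3·3 = 21
  a_5 = 2·21 + 2·1 + 3·5 = 59
  a_6 = 2·59 + 2·21 + 3·1 = 163
  a_7 = 2·163 + 2·59 + 3·21 = 507
  a_8 = 2·507 + 2·163 + 3·59 = 1517
  a_9 = 2·1517 + 2·507 + 3·163 = 4537
  a_10 = 2·4537 + 2·1517 + 3·507 = 13629
  a_11 = 2·13629 + 2·4537 + 3·1517 = 40883

2,2,3 ; 40883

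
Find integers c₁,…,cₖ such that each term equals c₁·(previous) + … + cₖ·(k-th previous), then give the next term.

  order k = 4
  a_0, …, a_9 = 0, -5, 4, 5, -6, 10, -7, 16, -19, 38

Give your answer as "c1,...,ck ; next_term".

  a_4 = -1·5 + 1·4 + 1·-5 + 1·0 = -6
  a_5 = -1·-6 + 1·5 + 1·4 + 1·-5 = 10
  a_6 = -1·10 + 1·-6 + 1·5 + 1·4 = -7
  a_7 = -1·-7 + 1·10 + 1·-6 + 1·5 = 16
  a_8 = -1·16 + 1·-7 + 1·10 + 1·-6 = -19
  a_9 = -1·-19 + 1·16 + 1·-7 + 1·10 = 38
  a_10 = -1·38 + 1·-19 + 1·16 + 1·-7 = -48

-1,1,1,1 ; -48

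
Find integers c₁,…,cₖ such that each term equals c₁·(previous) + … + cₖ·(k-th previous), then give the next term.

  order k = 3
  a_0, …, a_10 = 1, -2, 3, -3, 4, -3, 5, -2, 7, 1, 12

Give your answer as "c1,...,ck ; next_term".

0,2,1 ; 9

  a_3 = 0·3 + 2·-2 + 1·1 = -3
  a_4 = 0·-3 + 2·3 + 1·-2 = 4
  a_5 = 0·4 + 2·-3 + 1·3 = -3
  a_6 = 0·-3 + 2·4 + 1·-3 = 5
  a_7 = 0·5 + 2·-3 + 1·4 = -2
  a_8 = 0·-2 + 2·5 + 1·-3 = 7
  a_9 = 0·7 + 2·-2 + 1·5 = 1
  a_10 = 0·1 + 2·7 + 1·-2 = 12
  a_11 = 0·12 + 2·1 + 1·7 = 9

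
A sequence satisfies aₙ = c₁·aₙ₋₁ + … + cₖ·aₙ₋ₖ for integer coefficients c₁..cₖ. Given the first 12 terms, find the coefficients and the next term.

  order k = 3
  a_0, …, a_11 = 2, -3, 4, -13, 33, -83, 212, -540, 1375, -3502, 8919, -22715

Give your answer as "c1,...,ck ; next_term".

  a_3 = -2·4 + 1·-3 + -1·2 = -13
  a_4 = -2·-13 + 1·4 + -1·-3 = 33
  a_5 = -2·33 + 1·-13 + -1·4 = -83
  a_6 = -2·-83 + 1·33 + -1·-13 = 212
  a_7 = -2·212 + 1·-83 + -1·33 = -540
  a_8 = -2·-540 + 1·212 + -1·-83 = 1375
  a_9 = -2·1375 + 1·-540 + -1·212 = -3502
  a_10 = -2·-3502 + 1·1375 + -1·-540 = 8919
  a_11 = -2·8919 + 1·-3502 + -1·1375 = -22715
  a_12 = -2·-22715 + 1·8919 + -1·-3502 = 57851

-2,1,-1 ; 57851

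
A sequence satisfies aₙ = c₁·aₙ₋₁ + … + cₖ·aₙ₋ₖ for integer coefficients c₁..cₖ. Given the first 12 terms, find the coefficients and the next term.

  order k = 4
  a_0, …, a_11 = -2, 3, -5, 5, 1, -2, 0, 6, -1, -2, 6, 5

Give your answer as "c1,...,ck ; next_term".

  a_4 = 0·5 + 0·-5 + 1·3 + 1·-2 = 1
  a_5 = 0·1 + 0·5 + 1·-5 + 1·3 = -2
  a_6 = 0·-2 + 0·1 + 1·5 + 1·-5 = 0
  a_7 = 0·0 + 0·-2 + 1·1 + 1·5 = 6
  a_8 = 0·6 + 0·0 + 1·-2 + 1·1 = -1
  a_9 = 0·-1 + 0·6 + 1·0 + 1·-2 = -2
  a_10 = 0·-2 + 0·-1 + 1·6 + 1·0 = 6
  a_11 = 0·6 + 0·-2 + 1·-1 + 1·6 = 5
  a_12 = 0·5 + 0·6 + 1·-2 + 1·-1 = -3

0,0,1,1 ; -3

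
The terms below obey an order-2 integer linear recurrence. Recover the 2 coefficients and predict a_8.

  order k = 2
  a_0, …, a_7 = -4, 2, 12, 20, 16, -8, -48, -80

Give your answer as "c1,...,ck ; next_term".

  a_2 = 2·2 + -2·-4 = 12
  a_3 = 2·12 + -2·2 = 20
  a_4 = 2·20 + -2·12 = 16
  a_5 = 2·16 + -2·20 = -8
  a_6 = 2·-8 + -2·16 = -48
  a_7 = 2·-48 + -2·-8 = -80
  a_8 = 2·-80 + -2·-48 = -64

2,-2 ; -64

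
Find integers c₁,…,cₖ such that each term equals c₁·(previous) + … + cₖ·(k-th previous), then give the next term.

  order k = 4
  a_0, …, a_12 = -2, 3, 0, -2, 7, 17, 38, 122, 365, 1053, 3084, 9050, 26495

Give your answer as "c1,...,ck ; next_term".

3,-1,3,-2 ; 77581

  a_4 = 3·-2 + -1·0 + 3·3 + -2·-2 = 7
  a_5 = 3·7 + -1·-2 + 3·0 + -2·3 = 17
  a_6 = 3·17 + -1·7 + 3·-2 + -2·0 = 38
  a_7 = 3·38 + -1·17 + 3·7 + -2·-2 = 122
  a_8 = 3·122 + -1·38 + 3·17 + -2·7 = 365
  a_9 = 3·365 + -1·122 + 3·38 + -2·17 = 1053
  a_10 = 3·1053 + -1·365 + 3·122 + -2·38 = 3084
  a_11 = 3·3084 + -1·1053 + 3·365 + -2·122 = 9050
  a_12 = 3·9050 + -1·3084 + 3·1053 + -2·365 = 26495
  a_13 = 3·26495 + -1·9050 + 3·3084 + -2·1053 = 77581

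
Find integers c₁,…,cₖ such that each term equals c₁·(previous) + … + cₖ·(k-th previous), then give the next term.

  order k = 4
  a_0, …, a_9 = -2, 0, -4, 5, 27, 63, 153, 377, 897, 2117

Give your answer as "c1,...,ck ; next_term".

3,-2,2,-2 ; 5005

  a_4 = 3·5 + -2·-4 + 2·0 + -2·-2 = 27
  a_5 = 3·27 + -2·5 + 2·-4 + -2·0 = 63
  a_6 = 3·63 + -2·27 + 2·5 + -2·-4 = 153
  a_7 = 3·153 + -2·63 + 2·27 + -2·5 = 377
  a_8 = 3·377 + -2·153 + 2·63 + -2·27 = 897
  a_9 = 3·897 + -2·377 + 2·153 + -2·63 = 2117
  a_10 = 3·2117 + -2·897 + 2·377 + -2·153 = 5005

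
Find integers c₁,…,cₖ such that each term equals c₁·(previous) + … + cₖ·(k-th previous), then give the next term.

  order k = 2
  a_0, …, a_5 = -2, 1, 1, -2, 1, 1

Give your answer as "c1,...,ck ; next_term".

  a_2 = -1·1 + -1·-2 = 1
  a_3 = -1·1 + -1·1 = -2
  a_4 = -1·-2 + -1·1 = 1
  a_5 = -1·1 + -1·-2 = 1
  a_6 = -1·1 + -1·1 = -2

-1,-1 ; -2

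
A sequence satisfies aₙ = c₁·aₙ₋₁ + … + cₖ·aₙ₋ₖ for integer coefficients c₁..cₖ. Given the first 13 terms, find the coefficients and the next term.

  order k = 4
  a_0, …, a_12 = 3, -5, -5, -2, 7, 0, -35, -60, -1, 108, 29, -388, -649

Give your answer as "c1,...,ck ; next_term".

  a_4 = 2·-2 + -3·-5 + 2·-5 + 2·3 = 7
  a_5 = 2·7 + -3·-2 + 2·-5 + 2·-5 = 0
  a_6 = 2·0 + -3·7 + 2·-2 + 2·-5 = -35
  a_7 = 2·-35 + -3·0 + 2·7 + 2·-2 = -60
  a_8 = 2·-60 + -3·-35 + 2·0 + 2·7 = -1
  a_9 = 2·-1 + -3·-60 + 2·-35 + 2·0 = 108
  a_10 = 2·108 + -3·-1 + 2·-60 + 2·-35 = 29
  a_11 = 2·29 + -3·108 + 2·-1 + 2·-60 = -388
  a_12 = 2·-388 + -3·29 + 2·108 + 2·-1 = -649
  a_13 = 2·-649 + -3·-388 + 2·29 + 2·108 = 140

2,-3,2,2 ; 140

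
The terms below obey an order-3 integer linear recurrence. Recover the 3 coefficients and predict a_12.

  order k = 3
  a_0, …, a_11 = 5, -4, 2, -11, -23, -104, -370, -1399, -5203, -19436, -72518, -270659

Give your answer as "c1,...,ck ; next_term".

  a_3 = 3·2 + 3·-4 + -1·5 = -11
  a_4 = 3·-11 + 3·2 + -1·-4 = -23
  a_5 = 3·-23 + 3·-11 + -1·2 = -104
  a_6 = 3·-104 + 3·-23 + -1·-11 = -370
  a_7 = 3·-370 + 3·-104 + -1·-23 = -1399
  a_8 = 3·-1399 + 3·-370 + -1·-104 = -5203
  a_9 = 3·-5203 + 3·-1399 + -1·-370 = -19436
  a_10 = 3·-19436 + 3·-5203 + -1·-1399 = -72518
  a_11 = 3·-72518 + 3·-19436 + -1·-5203 = -270659
  a_12 = 3·-270659 + 3·-72518 + -1·-19436 = -1010095

3,3,-1 ; -1010095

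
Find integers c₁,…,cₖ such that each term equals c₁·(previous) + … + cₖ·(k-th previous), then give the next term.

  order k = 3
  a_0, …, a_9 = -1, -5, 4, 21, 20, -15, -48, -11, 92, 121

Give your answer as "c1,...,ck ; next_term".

2,-3,2 ; -56

  a_3 = 2·4 + -3·-5 + 2·-1 = 21
  a_4 = 2·21 + -3·4 + 2·-5 = 20
  a_5 = 2·20 + -3·21 + 2·4 = -15
  a_6 = 2·-15 + -3·20 + 2·21 = -48
  a_7 = 2·-48 + -3·-15 + 2·20 = -11
  a_8 = 2·-11 + -3·-48 + 2·-15 = 92
  a_9 = 2·92 + -3·-11 + 2·-48 = 121
  a_10 = 2·121 + -3·92 + 2·-11 = -56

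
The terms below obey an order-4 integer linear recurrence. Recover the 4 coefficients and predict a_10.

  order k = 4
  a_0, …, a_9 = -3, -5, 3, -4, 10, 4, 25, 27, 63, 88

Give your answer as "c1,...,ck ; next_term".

1,2,-1,-1 ; 162

  a_4 = 1·-4 + 2·3 + -1·-5 + -1·-3 = 10
  a_5 = 1·10 + 2·-4 + -1·3 + -1·-5 = 4
  a_6 = 1·4 + 2·10 + -1·-4 + -1·3 = 25
  a_7 = 1·25 + 2·4 + -1·10 + -1·-4 = 27
  a_8 = 1·27 + 2·25 + -1·4 + -1·10 = 63
  a_9 = 1·63 + 2·27 + -1·25 + -1·4 = 88
  a_10 = 1·88 + 2·63 + -1·27 + -1·25 = 162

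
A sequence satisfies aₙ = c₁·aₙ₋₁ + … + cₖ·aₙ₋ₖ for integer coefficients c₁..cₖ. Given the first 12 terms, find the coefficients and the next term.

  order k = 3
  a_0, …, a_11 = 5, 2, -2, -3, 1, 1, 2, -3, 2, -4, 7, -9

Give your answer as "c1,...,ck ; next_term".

-1,0,-1 ; 13

  a_3 = -1·-2 + 0·2 + -1·5 = -3
  a_4 = -1·-3 + 0·-2 + -1·2 = 1
  a_5 = -1·1 + 0·-3 + -1·-2 = 1
  a_6 = -1·1 + 0·1 + -1·-3 = 2
  a_7 = -1·2 + 0·1 + -1·1 = -3
  a_8 = -1·-3 + 0·2 + -1·1 = 2
  a_9 = -1·2 + 0·-3 + -1·2 = -4
  a_10 = -1·-4 + 0·2 + -1·-3 = 7
  a_11 = -1·7 + 0·-4 + -1·2 = -9
  a_12 = -1·-9 + 0·7 + -1·-4 = 13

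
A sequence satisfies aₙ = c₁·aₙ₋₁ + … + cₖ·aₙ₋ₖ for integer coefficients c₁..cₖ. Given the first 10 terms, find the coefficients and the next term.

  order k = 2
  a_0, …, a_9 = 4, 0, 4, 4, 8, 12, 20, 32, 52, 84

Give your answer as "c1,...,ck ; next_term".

  a_2 = 1·0 + 1·4 = 4
  a_3 = 1·4 + 1·0 = 4
  a_4 = 1·4 + 1·4 = 8
  a_5 = 1·8 + 1·4 = 12
  a_6 = 1·12 + 1·8 = 20
  a_7 = 1·20 + 1·12 = 32
  a_8 = 1·32 + 1·20 = 52
  a_9 = 1·52 + 1·32 = 84
  a_10 = 1·84 + 1·52 = 136

1,1 ; 136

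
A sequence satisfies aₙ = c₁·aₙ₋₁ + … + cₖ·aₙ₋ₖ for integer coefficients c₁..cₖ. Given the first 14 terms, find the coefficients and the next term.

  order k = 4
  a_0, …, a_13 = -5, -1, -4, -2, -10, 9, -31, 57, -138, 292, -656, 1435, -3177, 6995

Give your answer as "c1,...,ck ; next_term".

-1,2,-1,1 ; -15440

  a_4 = -1·-2 + 2·-4 + -1·-1 + 1·-5 = -10
  a_5 = -1·-10 + 2·-2 + -1·-4 + 1·-1 = 9
  a_6 = -1·9 + 2·-10 + -1·-2 + 1·-4 = -31
  a_7 = -1·-31 + 2·9 + -1·-10 + 1·-2 = 57
  a_8 = -1·57 + 2·-31 + -1·9 + 1·-10 = -138
  a_9 = -1·-138 + 2·57 + -1·-31 + 1·9 = 292
  a_10 = -1·292 + 2·-138 + -1·57 + 1·-31 = -656
  a_11 = -1·-656 + 2·292 + -1·-138 + 1·57 = 1435
  a_12 = -1·1435 + 2·-656 + -1·292 + 1·-138 = -3177
  a_13 = -1·-3177 + 2·1435 + -1·-656 + 1·292 = 6995
  a_14 = -1·6995 + 2·-3177 + -1·1435 + 1·-656 = -15440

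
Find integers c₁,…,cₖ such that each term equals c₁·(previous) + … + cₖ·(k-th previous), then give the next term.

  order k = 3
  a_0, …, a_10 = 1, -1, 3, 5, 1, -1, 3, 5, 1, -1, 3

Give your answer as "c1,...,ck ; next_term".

1,-1,1 ; 5

  a_3 = 1·3 + -1·-1 + 1·1 = 5
  a_4 = 1·5 + -1·3 + 1·-1 = 1
  a_5 = 1·1 + -1·5 + 1·3 = -1
  a_6 = 1·-1 + -1·1 + 1·5 = 3
  a_7 = 1·3 + -1·-1 + 1·1 = 5
  a_8 = 1·5 + -1·3 + 1·-1 = 1
  a_9 = 1·1 + -1·5 + 1·3 = -1
  a_10 = 1·-1 + -1·1 + 1·5 = 3
  a_11 = 1·3 + -1·-1 + 1·1 = 5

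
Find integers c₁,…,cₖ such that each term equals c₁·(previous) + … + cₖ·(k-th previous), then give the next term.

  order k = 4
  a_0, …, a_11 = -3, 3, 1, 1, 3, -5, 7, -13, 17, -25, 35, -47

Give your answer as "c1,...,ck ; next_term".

  a_4 = -1·1 + 1·1 + 0·3 + -1·-3 = 3
  a_5 = -1·3 + 1·1 + 0·1 + -1·3 = -5
  a_6 = -1·-5 + 1·3 + 0·1 + -1·1 = 7
  a_7 = -1·7 + 1·-5 + 0·3 + -1·1 = -13
  a_8 = -1·-13 + 1·7 + 0·-5 + -1·3 = 17
  a_9 = -1·17 + 1·-13 + 0·7 + -1·-5 = -25
  a_10 = -1·-25 + 1·17 + 0·-13 + -1·7 = 35
  a_11 = -1·35 + 1·-25 + 0·17 + -1·-13 = -47
  a_12 = -1·-47 + 1·35 + 0·-25 + -1·17 = 65

-1,1,0,-1 ; 65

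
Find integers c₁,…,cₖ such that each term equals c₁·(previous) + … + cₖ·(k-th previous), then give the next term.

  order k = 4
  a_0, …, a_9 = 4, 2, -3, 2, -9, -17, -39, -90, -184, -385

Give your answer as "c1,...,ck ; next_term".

  a_4 = 2·2 + 1·-3 + -1·2 + -2·4 = -9
  a_5 = 2·-9 + 1·2 + -1·-3 + -2·2 = -17
  a_6 = 2·-17 + 1·-9 + -1·2 + -2·-3 = -39
  a_7 = 2·-39 + 1·-17 + -1·-9 + -2·2 = -90
  a_8 = 2·-90 + 1·-39 + -1·-17 + -2·-9 = -184
  a_9 = 2·-184 + 1·-90 + -1·-39 + -2·-17 = -385
  a_10 = 2·-385 + 1·-184 + -1·-90 + -2·-39 = -786

2,1,-1,-2 ; -786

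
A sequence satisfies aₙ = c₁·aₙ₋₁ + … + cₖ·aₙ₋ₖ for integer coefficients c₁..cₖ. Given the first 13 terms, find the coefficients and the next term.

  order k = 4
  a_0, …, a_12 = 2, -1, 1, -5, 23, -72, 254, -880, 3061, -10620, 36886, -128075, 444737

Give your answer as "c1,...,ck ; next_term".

-2,4,-3,3 ; -1544292

  a_4 = -2·-5 + 4·1 + -3·-1 + 3·2 = 23
  a_5 = -2·23 + 4·-5 + -3·1 + 3·-1 = -72
  a_6 = -2·-72 + 4·23 + -3·-5 + 3·1 = 254
  a_7 = -2·254 + 4·-72 + -3·23 + 3·-5 = -880
  a_8 = -2·-880 + 4·254 + -3·-72 + 3·23 = 3061
  a_9 = -2·3061 + 4·-880 + -3·254 + 3·-72 = -10620
  a_10 = -2·-10620 + 4·3061 + -3·-880 + 3·254 = 36886
  a_11 = -2·36886 + 4·-10620 + -3·3061 + 3·-880 = -128075
  a_12 = -2·-128075 + 4·36886 + -3·-10620 + 3·3061 = 444737
  a_13 = -2·444737 + 4·-128075 + -3·36886 + 3·-10620 = -1544292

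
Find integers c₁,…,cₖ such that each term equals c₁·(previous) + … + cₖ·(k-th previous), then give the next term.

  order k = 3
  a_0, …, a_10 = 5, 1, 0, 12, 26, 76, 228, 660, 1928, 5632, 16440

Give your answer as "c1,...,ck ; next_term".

  a_3 = 2·0 + 2·1 + 2·5 = 12
  a_4 = 2·12 + 2·0 + 2·1 = 26
  a_5 = 2·26 + 2·12 + 2·0 = 76
  a_6 = 2·76 + 2·26 + 2·12 = 228
  a_7 = 2·228 + 2·76 + 2·26 = 660
  a_8 = 2·660 + 2·228 + 2·76 = 1928
  a_9 = 2·1928 + 2·660 + 2·228 = 5632
  a_10 = 2·5632 + 2·1928 + 2·660 = 16440
  a_11 = 2·16440 + 2·5632 + 2·1928 = 48000

2,2,2 ; 48000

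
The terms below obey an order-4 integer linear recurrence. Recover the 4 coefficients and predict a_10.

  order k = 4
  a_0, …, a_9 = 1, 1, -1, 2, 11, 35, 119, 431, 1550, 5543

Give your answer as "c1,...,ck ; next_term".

  a_4 = 3·2 + 1·-1 + 3·1 + 3·1 = 11
  a_5 = 3·11 + 1·2 + 3·-1 + 3·1 = 35
  a_6 = 3·35 + 1·11 + 3·2 + 3·-1 = 119
  a_7 = 3·119 + 1·35 + 3·11 + 3·2 = 431
  a_8 = 3·431 + 1·119 + 3·35 + 3·11 = 1550
  a_9 = 3·1550 + 1·431 + 3·119 + 3·35 = 5543
  a_10 = 3·5543 + 1·1550 + 3·431 + 3·119 = 19829

3,1,3,3 ; 19829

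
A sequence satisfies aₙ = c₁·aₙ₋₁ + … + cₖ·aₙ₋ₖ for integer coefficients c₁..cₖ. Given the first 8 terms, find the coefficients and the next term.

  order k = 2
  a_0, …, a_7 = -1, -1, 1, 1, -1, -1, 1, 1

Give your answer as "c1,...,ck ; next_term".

0,-1 ; -1

  a_2 = 0·-1 + -1·-1 = 1
  a_3 = 0·1 + -1·-1 = 1
  a_4 = 0·1 + -1·1 = -1
  a_5 = 0·-1 + -1·1 = -1
  a_6 = 0·-1 + -1·-1 = 1
  a_7 = 0·1 + -1·-1 = 1
  a_8 = 0·1 + -1·1 = -1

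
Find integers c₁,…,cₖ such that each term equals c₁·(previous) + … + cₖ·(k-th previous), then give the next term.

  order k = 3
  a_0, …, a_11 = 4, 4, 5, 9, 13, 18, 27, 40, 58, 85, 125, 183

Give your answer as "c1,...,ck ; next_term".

1,0,1 ; 268

  a_3 = 1·5 + 0·4 + 1·4 = 9
  a_4 = 1·9 + 0·5 + 1·4 = 13
  a_5 = 1·13 + 0·9 + 1·5 = 18
  a_6 = 1·18 + 0·13 + 1·9 = 27
  a_7 = 1·27 + 0·18 + 1·13 = 40
  a_8 = 1·40 + 0·27 + 1·18 = 58
  a_9 = 1·58 + 0·40 + 1·27 = 85
  a_10 = 1·85 + 0·58 + 1·40 = 125
  a_11 = 1·125 + 0·85 + 1·58 = 183
  a_12 = 1·183 + 0·125 + 1·85 = 268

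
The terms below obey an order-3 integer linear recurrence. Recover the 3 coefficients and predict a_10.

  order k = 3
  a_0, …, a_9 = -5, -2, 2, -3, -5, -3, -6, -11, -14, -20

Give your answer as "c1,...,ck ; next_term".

1,0,1 ; -31

  a_3 = 1·2 + 0·-2 + 1·-5 = -3
  a_4 = 1·-3 + 0·2 + 1·-2 = -5
  a_5 = 1·-5 + 0·-3 + 1·2 = -3
  a_6 = 1·-3 + 0·-5 + 1·-3 = -6
  a_7 = 1·-6 + 0·-3 + 1·-5 = -11
  a_8 = 1·-11 + 0·-6 + 1·-3 = -14
  a_9 = 1·-14 + 0·-11 + 1·-6 = -20
  a_10 = 1·-20 + 0·-14 + 1·-11 = -31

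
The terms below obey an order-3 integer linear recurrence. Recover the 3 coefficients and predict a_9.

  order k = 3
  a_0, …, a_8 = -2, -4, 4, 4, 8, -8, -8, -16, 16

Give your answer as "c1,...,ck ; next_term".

0,0,-2 ; 16

  a_3 = 0·4 + 0·-4 + -2·-2 = 4
  a_4 = 0·4 + 0·4 + -2·-4 = 8
  a_5 = 0·8 + 0·4 + -2·4 = -8
  a_6 = 0·-8 + 0·8 + -2·4 = -8
  a_7 = 0·-8 + 0·-8 + -2·8 = -16
  a_8 = 0·-16 + 0·-8 + -2·-8 = 16
  a_9 = 0·16 + 0·-16 + -2·-8 = 16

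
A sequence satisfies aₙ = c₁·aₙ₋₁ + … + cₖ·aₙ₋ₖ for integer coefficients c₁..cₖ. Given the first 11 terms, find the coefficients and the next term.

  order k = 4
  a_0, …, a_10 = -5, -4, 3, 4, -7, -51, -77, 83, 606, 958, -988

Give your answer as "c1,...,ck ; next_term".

2,-4,-3,3 ; -7377

  a_4 = 2·4 + -4·3 + -3·-4 + 3·-5 = -7
  a_5 = 2·-7 + -4·4 + -3·3 + 3·-4 = -51
  a_6 = 2·-51 + -4·-7 + -3·4 + 3·3 = -77
  a_7 = 2·-77 + -4·-51 + -3·-7 + 3·4 = 83
  a_8 = 2·83 + -4·-77 + -3·-51 + 3·-7 = 606
  a_9 = 2·606 + -4·83 + -3·-77 + 3·-51 = 958
  a_10 = 2·958 + -4·606 + -3·83 + 3·-77 = -988
  a_11 = 2·-988 + -4·958 + -3·606 + 3·83 = -7377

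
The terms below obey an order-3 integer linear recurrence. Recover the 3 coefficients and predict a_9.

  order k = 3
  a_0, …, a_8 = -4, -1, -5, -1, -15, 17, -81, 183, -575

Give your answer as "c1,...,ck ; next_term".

-2,3,2 ; 1537

  a_3 = -2·-5 + 3·-1 + 2·-4 = -1
  a_4 = -2·-1 + 3·-5 + 2·-1 = -15
  a_5 = -2·-15 + 3·-1 + 2·-5 = 17
  a_6 = -2·17 + 3·-15 + 2·-1 = -81
  a_7 = -2·-81 + 3·17 + 2·-15 = 183
  a_8 = -2·183 + 3·-81 + 2·17 = -575
  a_9 = -2·-575 + 3·183 + 2·-81 = 1537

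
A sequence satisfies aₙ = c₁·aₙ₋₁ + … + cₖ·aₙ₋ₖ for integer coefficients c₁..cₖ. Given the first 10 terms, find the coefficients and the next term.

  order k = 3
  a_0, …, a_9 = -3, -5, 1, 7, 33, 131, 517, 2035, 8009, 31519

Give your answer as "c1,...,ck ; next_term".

  a_3 = 4·1 + 0·-5 + -1·-3 = 7
  a_4 = 4·7 + 0·1 + -1·-5 = 33
  a_5 = 4·33 + 0·7 + -1·1 = 131
  a_6 = 4·131 + 0·33 + -1·7 = 517
  a_7 = 4·517 + 0·131 + -1·33 = 2035
  a_8 = 4·2035 + 0·517 + -1·131 = 8009
  a_9 = 4·8009 + 0·2035 + -1·517 = 31519
  a_10 = 4·31519 + 0·8009 + -1·2035 = 124041

4,0,-1 ; 124041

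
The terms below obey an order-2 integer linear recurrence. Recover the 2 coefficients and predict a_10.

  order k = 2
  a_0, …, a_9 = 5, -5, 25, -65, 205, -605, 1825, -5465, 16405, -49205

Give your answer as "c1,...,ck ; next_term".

  a_2 = -2·-5 + 3·5 = 25
  a_3 = -2·25 + 3·-5 = -65
  a_4 = -2·-65 + 3·25 = 205
  a_5 = -2·205 + 3·-65 = -605
  a_6 = -2·-605 + 3·205 = 1825
  a_7 = -2·1825 + 3·-605 = -5465
  a_8 = -2·-5465 + 3·1825 = 16405
  a_9 = -2·16405 + 3·-5465 = -49205
  a_10 = -2·-49205 + 3·16405 = 147625

-2,3 ; 147625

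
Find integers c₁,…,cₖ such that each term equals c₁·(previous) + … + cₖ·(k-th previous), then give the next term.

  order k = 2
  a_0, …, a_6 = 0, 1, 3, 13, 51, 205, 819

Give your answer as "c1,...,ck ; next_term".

3,4 ; 3277

  a_2 = 3·1 + 4·0 = 3
  a_3 = 3·3 + 4·1 = 13
  a_4 = 3·13 + 4·3 = 51
  a_5 = 3·51 + 4·13 = 205
  a_6 = 3·205 + 4·51 = 819
  a_7 = 3·819 + 4·205 = 3277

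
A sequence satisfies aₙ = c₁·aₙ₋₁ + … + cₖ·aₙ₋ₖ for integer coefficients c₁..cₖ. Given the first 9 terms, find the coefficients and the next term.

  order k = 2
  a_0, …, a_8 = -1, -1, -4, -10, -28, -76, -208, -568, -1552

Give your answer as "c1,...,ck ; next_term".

  a_2 = 2·-1 + 2·-1 = -4
  a_3 = 2·-4 + 2·-1 = -10
  a_4 = 2·-10 + 2·-4 = -28
  a_5 = 2·-28 + 2·-10 = -76
  a_6 = 2·-76 + 2·-28 = -208
  a_7 = 2·-208 + 2·-76 = -568
  a_8 = 2·-568 + 2·-208 = -1552
  a_9 = 2·-1552 + 2·-568 = -4240

2,2 ; -4240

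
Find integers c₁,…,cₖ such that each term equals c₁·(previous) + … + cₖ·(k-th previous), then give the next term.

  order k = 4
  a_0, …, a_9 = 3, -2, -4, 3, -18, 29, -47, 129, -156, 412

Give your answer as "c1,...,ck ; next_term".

  a_4 = 0·3 + 3·-4 + -3·-2 + -4·3 = -18
  a_5 = 0·-18 + 3·3 + -3·-4 + -4·-2 = 29
  a_6 = 0·29 + 3·-18 + -3·3 + -4·-4 = -47
  a_7 = 0·-47 + 3·29 + -3·-18 + -4·3 = 129
  a_8 = 0·129 + 3·-47 + -3·29 + -4·-18 = -156
  a_9 = 0·-156 + 3·129 + -3·-47 + -4·29 = 412
  a_10 = 0·412 + 3·-156 + -3·129 + -4·-47 = -667

0,3,-3,-4 ; -667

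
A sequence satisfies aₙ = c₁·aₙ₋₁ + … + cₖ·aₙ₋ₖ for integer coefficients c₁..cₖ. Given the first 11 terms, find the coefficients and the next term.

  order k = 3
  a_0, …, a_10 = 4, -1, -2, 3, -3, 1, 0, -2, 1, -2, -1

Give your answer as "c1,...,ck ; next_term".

0,1,1 ; -1

  a_3 = 0·-2 + 1·-1 + 1·4 = 3
  a_4 = 0·3 + 1·-2 + 1·-1 = -3
  a_5 = 0·-3 + 1·3 + 1·-2 = 1
  a_6 = 0·1 + 1·-3 + 1·3 = 0
  a_7 = 0·0 + 1·1 + 1·-3 = -2
  a_8 = 0·-2 + 1·0 + 1·1 = 1
  a_9 = 0·1 + 1·-2 + 1·0 = -2
  a_10 = 0·-2 + 1·1 + 1·-2 = -1
  a_11 = 0·-1 + 1·-2 + 1·1 = -1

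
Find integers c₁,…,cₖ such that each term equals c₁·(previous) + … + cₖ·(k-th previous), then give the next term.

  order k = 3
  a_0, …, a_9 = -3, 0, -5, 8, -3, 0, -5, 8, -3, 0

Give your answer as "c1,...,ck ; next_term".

  a_3 = -1·-5 + -1·0 + -1·-3 = 8
  a_4 = -1·8 + -1·-5 + -1·0 = -3
  a_5 = -1·-3 + -1·8 + -1·-5 = 0
  a_6 = -1·0 + -1·-3 + -1·8 = -5
  a_7 = -1·-5 + -1·0 + -1·-3 = 8
  a_8 = -1·8 + -1·-5 + -1·0 = -3
  a_9 = -1·-3 + -1·8 + -1·-5 = 0
  a_10 = -1·0 + -1·-3 + -1·8 = -5

-1,-1,-1 ; -5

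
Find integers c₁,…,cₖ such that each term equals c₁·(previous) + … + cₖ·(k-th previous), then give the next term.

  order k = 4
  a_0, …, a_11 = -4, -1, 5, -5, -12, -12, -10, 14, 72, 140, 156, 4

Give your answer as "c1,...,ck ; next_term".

  a_4 = 2·-5 + -2·5 + 0·-1 + -2·-4 = -12
  a_5 = 2·-12 + -2·-5 + 0·5 + -2·-1 = -12
  a_6 = 2·-12 + -2·-12 + 0·-5 + -2·5 = -10
  a_7 = 2·-10 + -2·-12 + 0·-12 + -2·-5 = 14
  a_8 = 2·14 + -2·-10 + 0·-12 + -2·-12 = 72
  a_9 = 2·72 + -2·14 + 0·-10 + -2·-12 = 140
  a_10 = 2·140 + -2·72 + 0·14 + -2·-10 = 156
  a_11 = 2·156 + -2·140 + 0·72 + -2·14 = 4
  a_12 = 2·4 + -2·156 + 0·140 + -2·72 = -448

2,-2,0,-2 ; -448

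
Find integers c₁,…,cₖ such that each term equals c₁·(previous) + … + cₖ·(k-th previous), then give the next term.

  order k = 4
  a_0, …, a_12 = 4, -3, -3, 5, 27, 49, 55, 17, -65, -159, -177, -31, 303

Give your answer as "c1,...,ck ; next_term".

  a_4 = 2·5 + -1·-3 + -2·-3 + 2·4 = 27
  a_5 = 2·27 + -1·5 + -2·-3 + 2·-3 = 49
  a_6 = 2·49 + -1·27 + -2·5 + 2·-3 = 55
  a_7 = 2·55 + -1·49 + -2·27 + 2·5 = 17
  a_8 = 2·17 + -1·55 + -2·49 + 2·27 = -65
  a_9 = 2·-65 + -1·17 + -2·55 + 2·49 = -159
  a_10 = 2·-159 + -1·-65 + -2·17 + 2·55 = -177
  a_11 = 2·-177 + -1·-159 + -2·-65 + 2·17 = -31
  a_12 = 2·-31 + -1·-177 + -2·-159 + 2·-65 = 303
  a_13 = 2·303 + -1·-31 + -2·-177 + 2·-159 = 673

2,-1,-2,2 ; 673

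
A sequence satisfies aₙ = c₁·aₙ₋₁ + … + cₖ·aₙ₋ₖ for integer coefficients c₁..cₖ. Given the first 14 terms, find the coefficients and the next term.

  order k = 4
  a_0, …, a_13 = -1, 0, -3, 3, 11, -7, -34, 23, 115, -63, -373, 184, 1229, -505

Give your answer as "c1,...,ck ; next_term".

  a_4 = 1·3 + -3·-3 + 3·0 + 1·-1 = 11
  a_5 = 1·11 + -3·3 + 3·-3 + 1·0 = -7
  a_6 = 1·-7 + -3·11 + 3·3 + 1·-3 = -34
  a_7 = 1·-34 + -3·-7 + 3·11 + 1·3 = 23
  a_8 = 1·23 + -3·-34 + 3·-7 + 1·11 = 115
  a_9 = 1·115 + -3·23 + 3·-34 + 1·-7 = -63
  a_10 = 1·-63 + -3·115 + 3·23 + 1·-34 = -373
  a_11 = 1·-373 + -3·-63 + 3·115 + 1·23 = 184
  a_12 = 1·184 + -3·-373 + 3·-63 + 1·115 = 1229
  a_13 = 1·1229 + -3·184 + 3·-373 + 1·-63 = -505
  a_14 = 1·-505 + -3·1229 + 3·184 + 1·-373 = -4013

1,-3,3,1 ; -4013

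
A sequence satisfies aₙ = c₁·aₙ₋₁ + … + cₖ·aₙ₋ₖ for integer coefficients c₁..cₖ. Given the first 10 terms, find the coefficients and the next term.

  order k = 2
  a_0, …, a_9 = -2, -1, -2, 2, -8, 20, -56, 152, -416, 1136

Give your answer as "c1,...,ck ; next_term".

  a_2 = -2·-1 + 2·-2 = -2
  a_3 = -2·-2 + 2·-1 = 2
  a_4 = -2·2 + 2·-2 = -8
  a_5 = -2·-8 + 2·2 = 20
  a_6 = -2·20 + 2·-8 = -56
  a_7 = -2·-56 + 2·20 = 152
  a_8 = -2·152 + 2·-56 = -416
  a_9 = -2·-416 + 2·152 = 1136
  a_10 = -2·1136 + 2·-416 = -3104

-2,2 ; -3104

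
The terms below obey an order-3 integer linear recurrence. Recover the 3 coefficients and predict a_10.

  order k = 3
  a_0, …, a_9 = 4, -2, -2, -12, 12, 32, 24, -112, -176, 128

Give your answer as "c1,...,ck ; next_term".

  a_3 = 0·-2 + -2·-2 + -4·4 = -12
  a_4 = 0·-12 + -2·-2 + -4·-2 = 12
  a_5 = 0·12 + -2·-12 + -4·-2 = 32
  a_6 = 0·32 + -2·12 + -4·-12 = 24
  a_7 = 0·24 + -2·32 + -4·12 = -112
  a_8 = 0·-112 + -2·24 + -4·32 = -176
  a_9 = 0·-176 + -2·-112 + -4·24 = 128
  a_10 = 0·128 + -2·-176 + -4·-112 = 800

0,-2,-4 ; 800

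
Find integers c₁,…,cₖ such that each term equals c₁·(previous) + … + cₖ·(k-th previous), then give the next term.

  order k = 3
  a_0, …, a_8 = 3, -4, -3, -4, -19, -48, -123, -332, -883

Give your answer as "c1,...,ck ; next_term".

  a_3 = 2·-3 + 1·-4 + 2·3 = -4
  a_4 = 2·-4 + 1·-3 + 2·-4 = -19
  a_5 = 2·-19 + 1·-4 + 2·-3 = -48
  a_6 = 2·-48 + 1·-19 + 2·-4 = -123
  a_7 = 2·-123 + 1·-48 + 2·-19 = -332
  a_8 = 2·-332 + 1·-123 + 2·-48 = -883
  a_9 = 2·-883 + 1·-332 + 2·-123 = -2344

2,1,2 ; -2344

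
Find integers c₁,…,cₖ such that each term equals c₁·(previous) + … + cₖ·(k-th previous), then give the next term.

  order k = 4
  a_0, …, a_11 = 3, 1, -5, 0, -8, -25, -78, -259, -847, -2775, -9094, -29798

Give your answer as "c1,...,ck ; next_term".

  a_4 = 3·0 + 1·-5 + 0·1 + -1·3 = -8
  a_5 = 3·-8 + 1·0 + 0·-5 + -1·1 = -25
  a_6 = 3·-25 + 1·-8 + 0·0 + -1·-5 = -78
  a_7 = 3·-78 + 1·-25 + 0·-8 + -1·0 = -259
  a_8 = 3·-259 + 1·-78 + 0·-25 + -1·-8 = -847
  a_9 = 3·-847 + 1·-259 + 0·-78 + -1·-25 = -2775
  a_10 = 3·-2775 + 1·-847 + 0·-259 + -1·-78 = -9094
  a_11 = 3·-9094 + 1·-2775 + 0·-847 + -1·-259 = -29798
  a_12 = 3·-29798 + 1·-9094 + 0·-2775 + -1·-847 = -97641

3,1,0,-1 ; -97641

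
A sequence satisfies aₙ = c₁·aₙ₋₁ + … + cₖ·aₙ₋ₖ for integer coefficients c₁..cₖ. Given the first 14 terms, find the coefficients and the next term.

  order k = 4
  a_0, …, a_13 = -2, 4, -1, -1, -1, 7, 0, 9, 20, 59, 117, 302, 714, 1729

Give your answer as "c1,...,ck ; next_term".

1,2,2,3 ; 4112

  a_4 = 1·-1 + 2·-1 + 2·4 + 3·-2 = -1
  a_5 = 1·-1 + 2·-1 + 2·-1 + 3·4 = 7
  a_6 = 1·7 + 2·-1 + 2·-1 + 3·-1 = 0
  a_7 = 1·0 + 2·7 + 2·-1 + 3·-1 = 9
  a_8 = 1·9 + 2·0 + 2·7 + 3·-1 = 20
  a_9 = 1·20 + 2·9 + 2·0 + 3·7 = 59
  a_10 = 1·59 + 2·20 + 2·9 + 3·0 = 117
  a_11 = 1·117 + 2·59 + 2·20 + 3·9 = 302
  a_12 = 1·302 + 2·117 + 2·59 + 3·20 = 714
  a_13 = 1·714 + 2·302 + 2·117 + 3·59 = 1729
  a_14 = 1·1729 + 2·714 + 2·302 + 3·117 = 4112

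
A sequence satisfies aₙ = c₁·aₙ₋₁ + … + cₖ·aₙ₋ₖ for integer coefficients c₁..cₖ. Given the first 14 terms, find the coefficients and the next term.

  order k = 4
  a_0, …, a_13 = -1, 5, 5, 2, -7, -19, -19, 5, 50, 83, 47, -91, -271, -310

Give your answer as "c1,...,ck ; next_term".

1,-1,-1,-1 ; 5

  a_4 = 1·2 + -1·5 + -1·5 + -1·-1 = -7
  a_5 = 1·-7 + -1·2 + -1·5 + -1·5 = -19
  a_6 = 1·-19 + -1·-7 + -1·2 + -1·5 = -19
  a_7 = 1·-19 + -1·-19 + -1·-7 + -1·2 = 5
  a_8 = 1·5 + -1·-19 + -1·-19 + -1·-7 = 50
  a_9 = 1·50 + -1·5 + -1·-19 + -1·-19 = 83
  a_10 = 1·83 + -1·50 + -1·5 + -1·-19 = 47
  a_11 = 1·47 + -1·83 + -1·50 + -1·5 = -91
  a_12 = 1·-91 + -1·47 + -1·83 + -1·50 = -271
  a_13 = 1·-271 + -1·-91 + -1·47 + -1·83 = -310
  a_14 = 1·-310 + -1·-271 + -1·-91 + -1·47 = 5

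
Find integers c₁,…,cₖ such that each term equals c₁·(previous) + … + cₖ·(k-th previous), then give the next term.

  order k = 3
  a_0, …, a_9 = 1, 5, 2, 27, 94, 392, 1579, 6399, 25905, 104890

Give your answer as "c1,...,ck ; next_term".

  a_3 = 3·2 + 4·5 + 1·1 = 27
  a_4 = 3·27 + 4·2 + 1·5 = 94
  a_5 = 3·94 + 4·27 + 1·2 = 392
  a_6 = 3·392 + 4·94 + 1·27 = 1579
  a_7 = 3·1579 + 4·392 + 1·94 = 6399
  a_8 = 3·6399 + 4·1579 + 1·392 = 25905
  a_9 = 3·25905 + 4·6399 + 1·1579 = 104890
  a_10 = 3·104890 + 4·25905 + 1·6399 = 424689

3,4,1 ; 424689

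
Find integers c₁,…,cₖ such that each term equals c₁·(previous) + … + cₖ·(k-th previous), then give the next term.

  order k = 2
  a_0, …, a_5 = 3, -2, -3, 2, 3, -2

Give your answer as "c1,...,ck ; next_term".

0,-1 ; -3

  a_2 = 0·-2 + -1·3 = -3
  a_3 = 0·-3 + -1·-2 = 2
  a_4 = 0·2 + -1·-3 = 3
  a_5 = 0·3 + -1·2 = -2
  a_6 = 0·-2 + -1·3 = -3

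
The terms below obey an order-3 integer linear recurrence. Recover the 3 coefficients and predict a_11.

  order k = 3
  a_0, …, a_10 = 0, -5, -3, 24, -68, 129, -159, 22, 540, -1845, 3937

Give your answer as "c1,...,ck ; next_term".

-3,-3,1 ; -5736

  a_3 = -3·-3 + -3·-5 + 1·0 = 24
  a_4 = -3·24 + -3·-3 + 1·-5 = -68
  a_5 = -3·-68 + -3·24 + 1·-3 = 129
  a_6 = -3·129 + -3·-68 + 1·24 = -159
  a_7 = -3·-159 + -3·129 + 1·-68 = 22
  a_8 = -3·22 + -3·-159 + 1·129 = 540
  a_9 = -3·540 + -3·22 + 1·-159 = -1845
  a_10 = -3·-1845 + -3·540 + 1·22 = 3937
  a_11 = -3·3937 + -3·-1845 + 1·540 = -5736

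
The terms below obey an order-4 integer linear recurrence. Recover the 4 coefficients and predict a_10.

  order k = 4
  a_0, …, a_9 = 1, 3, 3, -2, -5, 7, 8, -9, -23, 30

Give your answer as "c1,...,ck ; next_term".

-1,-1,-2,2 ; 27

  a_4 = -1·-2 + -1·3 + -2·3 + 2·1 = -5
  a_5 = -1·-5 + -1·-2 + -2·3 + 2·3 = 7
  a_6 = -1·7 + -1·-5 + -2·-2 + 2·3 = 8
  a_7 = -1·8 + -1·7 + -2·-5 + 2·-2 = -9
  a_8 = -1·-9 + -1·8 + -2·7 + 2·-5 = -23
  a_9 = -1·-23 + -1·-9 + -2·8 + 2·7 = 30
  a_10 = -1·30 + -1·-23 + -2·-9 + 2·8 = 27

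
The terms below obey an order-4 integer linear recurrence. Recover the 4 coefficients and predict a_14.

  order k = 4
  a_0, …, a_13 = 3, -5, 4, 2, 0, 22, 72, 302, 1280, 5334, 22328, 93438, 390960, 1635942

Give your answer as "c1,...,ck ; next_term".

  a_4 = 4·2 + 1·4 + 0·-5 + -4·3 = 0
  a_5 = 4·0 + 1·2 + 0·4 + -4·-5 = 22
  a_6 = 4·22 + 1·0 + 0·2 + -4·4 = 72
  a_7 = 4·72 + 1·22 + 0·0 + -4·2 = 302
  a_8 = 4·302 + 1·72 + 0·22 + -4·0 = 1280
  a_9 = 4·1280 + 1·302 + 0·72 + -4·22 = 5334
  a_10 = 4·5334 + 1·1280 + 0·302 + -4·72 = 22328
  a_11 = 4·22328 + 1·5334 + 0·1280 + -4·302 = 93438
  a_12 = 4·93438 + 1·22328 + 0·5334 + -4·1280 = 390960
  a_13 = 4·390960 + 1·93438 + 0·22328 + -4·5334 = 1635942
  a_14 = 4·1635942 + 1·390960 + 0·93438 + -4·22328 = 6845416

4,1,0,-4 ; 6845416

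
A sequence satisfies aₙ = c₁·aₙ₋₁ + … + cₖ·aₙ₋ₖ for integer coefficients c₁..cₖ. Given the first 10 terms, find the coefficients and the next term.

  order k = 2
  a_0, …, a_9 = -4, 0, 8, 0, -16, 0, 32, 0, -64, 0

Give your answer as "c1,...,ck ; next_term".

  a_2 = 0·0 + -2·-4 = 8
  a_3 = 0·8 + -2·0 = 0
  a_4 = 0·0 + -2·8 = -16
  a_5 = 0·-16 + -2·0 = 0
  a_6 = 0·0 + -2·-16 = 32
  a_7 = 0·32 + -2·0 = 0
  a_8 = 0·0 + -2·32 = -64
  a_9 = 0·-64 + -2·0 = 0
  a_10 = 0·0 + -2·-64 = 128

0,-2 ; 128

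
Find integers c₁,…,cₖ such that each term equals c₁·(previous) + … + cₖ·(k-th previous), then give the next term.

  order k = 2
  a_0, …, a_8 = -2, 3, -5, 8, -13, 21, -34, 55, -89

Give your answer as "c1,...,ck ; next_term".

-1,1 ; 144

  a_2 = -1·3 + 1·-2 = -5
  a_3 = -1·-5 + 1·3 = 8
  a_4 = -1·8 + 1·-5 = -13
  a_5 = -1·-13 + 1·8 = 21
  a_6 = -1·21 + 1·-13 = -34
  a_7 = -1·-34 + 1·21 = 55
  a_8 = -1·55 + 1·-34 = -89
  a_9 = -1·-89 + 1·55 = 144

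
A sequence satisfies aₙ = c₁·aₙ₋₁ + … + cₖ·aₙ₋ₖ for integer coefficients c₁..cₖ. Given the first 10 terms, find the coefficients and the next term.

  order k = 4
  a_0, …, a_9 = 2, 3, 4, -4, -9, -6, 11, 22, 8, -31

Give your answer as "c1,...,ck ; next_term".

  a_4 = 1·-4 + -1·4 + -1·3 + 1·2 = -9
  a_5 = 1·-9 + -1·-4 + -1·4 + 1·3 = -6
  a_6 = 1·-6 + -1·-9 + -1·-4 + 1·4 = 11
  a_7 = 1·11 + -1·-6 + -1·-9 + 1·-4 = 22
  a_8 = 1·22 + -1·11 + -1·-6 + 1·-9 = 8
  a_9 = 1·8 + -1·22 + -1·11 + 1·-6 = -31
  a_10 = 1·-31 + -1·8 + -1·22 + 1·11 = -50

1,-1,-1,1 ; -50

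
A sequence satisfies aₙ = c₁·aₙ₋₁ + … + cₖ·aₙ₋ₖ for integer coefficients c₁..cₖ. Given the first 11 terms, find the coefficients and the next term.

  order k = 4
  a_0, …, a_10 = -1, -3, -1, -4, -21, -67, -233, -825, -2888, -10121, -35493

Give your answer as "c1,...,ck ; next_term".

  a_4 = 3·-4 + 1·-1 + 3·-3 + -1·-1 = -21
  a_5 = 3·-21 + 1·-4 + 3·-1 + -1·-3 = -67
  a_6 = 3·-67 + 1·-21 + 3·-4 + -1·-1 = -233
  a_7 = 3·-233 + 1·-67 + 3·-21 + -1·-4 = -825
  a_8 = 3·-825 + 1·-233 + 3·-67 + -1·-21 = -2888
  a_9 = 3·-2888 + 1·-825 + 3·-233 + -1·-67 = -10121
  a_10 = 3·-10121 + 1·-2888 + 3·-825 + -1·-233 = -35493
  a_11 = 3·-35493 + 1·-10121 + 3·-2888 + -1·-825 = -124439

3,1,3,-1 ; -124439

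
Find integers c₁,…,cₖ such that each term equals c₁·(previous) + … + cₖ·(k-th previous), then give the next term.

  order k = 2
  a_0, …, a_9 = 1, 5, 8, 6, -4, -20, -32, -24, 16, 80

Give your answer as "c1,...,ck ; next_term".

  a_2 = 2·5 + -2·1 = 8
  a_3 = 2·8 + -2·5 = 6
  a_4 = 2·6 + -2·8 = -4
  a_5 = 2·-4 + -2·6 = -20
  a_6 = 2·-20 + -2·-4 = -32
  a_7 = 2·-32 + -2·-20 = -24
  a_8 = 2·-24 + -2·-32 = 16
  a_9 = 2·16 + -2·-24 = 80
  a_10 = 2·80 + -2·16 = 128

2,-2 ; 128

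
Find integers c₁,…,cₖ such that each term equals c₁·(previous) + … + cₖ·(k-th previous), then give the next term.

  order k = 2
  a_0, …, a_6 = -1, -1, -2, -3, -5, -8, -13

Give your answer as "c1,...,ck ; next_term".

1,1 ; -21

  a_2 = 1·-1 + 1·-1 = -2
  a_3 = 1·-2 + 1·-1 = -3
  a_4 = 1·-3 + 1·-2 = -5
  a_5 = 1·-5 + 1·-3 = -8
  a_6 = 1·-8 + 1·-5 = -13
  a_7 = 1·-13 + 1·-8 = -21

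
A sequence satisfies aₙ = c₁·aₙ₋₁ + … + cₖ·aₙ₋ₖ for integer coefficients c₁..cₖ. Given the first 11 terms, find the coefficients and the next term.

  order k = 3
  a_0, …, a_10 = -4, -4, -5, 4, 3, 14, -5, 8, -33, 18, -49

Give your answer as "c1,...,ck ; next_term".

  a_3 = 0·-5 + 1·-4 + -2·-4 = 4
  a_4 = 0·4 + 1·-5 + -2·-4 = 3
  a_5 = 0·3 + 1·4 + -2·-5 = 14
  a_6 = 0·14 + 1·3 + -2·4 = -5
  a_7 = 0·-5 + 1·14 + -2·3 = 8
  a_8 = 0·8 + 1·-5 + -2·14 = -33
  a_9 = 0·-33 + 1·8 + -2·-5 = 18
  a_10 = 0·18 + 1·-33 + -2·8 = -49
  a_11 = 0·-49 + 1·18 + -2·-33 = 84

0,1,-2 ; 84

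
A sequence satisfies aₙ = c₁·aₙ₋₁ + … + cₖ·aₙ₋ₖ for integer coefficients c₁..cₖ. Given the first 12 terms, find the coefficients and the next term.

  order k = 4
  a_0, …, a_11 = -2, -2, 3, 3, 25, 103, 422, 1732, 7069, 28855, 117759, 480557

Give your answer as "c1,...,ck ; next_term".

  a_4 = 4·3 + 1·3 + -2·-2 + -3·-2 = 25
  a_5 = 4·25 + 1·3 + -2·3 + -3·-2 = 103
  a_6 = 4·103 + 1·25 + -2·3 + -3·3 = 422
  a_7 = 4·422 + 1·103 + -2·25 + -3·3 = 1732
  a_8 = 4·1732 + 1·422 + -2·103 + -3·25 = 7069
  a_9 = 4·7069 + 1·1732 + -2·422 + -3·103 = 28855
  a_10 = 4·28855 + 1·7069 + -2·1732 + -3·422 = 117759
  a_11 = 4·117759 + 1·28855 + -2·7069 + -3·1732 = 480557
  a_12 = 4·480557 + 1·117759 + -2·28855 + -3·7069 = 1961070

4,1,-2,-3 ; 1961070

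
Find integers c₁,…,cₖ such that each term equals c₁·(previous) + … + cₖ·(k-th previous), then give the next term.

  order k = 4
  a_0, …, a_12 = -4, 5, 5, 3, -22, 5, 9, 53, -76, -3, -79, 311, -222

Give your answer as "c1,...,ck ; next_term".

  a_4 = 0·3 + 0·5 + -2·5 + 3·-4 = -22
  a_5 = 0·-22 + 0·3 + -2·5 + 3·5 = 5
  a_6 = 0·5 + 0·-22 + -2·3 + 3·5 = 9
  a_7 = 0·9 + 0·5 + -2·-22 + 3·3 = 53
  a_8 = 0·53 + 0·9 + -2·5 + 3·-22 = -76
  a_9 = 0·-76 + 0·53 + -2·9 + 3·5 = -3
  a_10 = 0·-3 + 0·-76 + -2·53 + 3·9 = -79
  a_11 = 0·-79 + 0·-3 + -2·-76 + 3·53 = 311
  a_12 = 0·311 + 0·-79 + -2·-3 + 3·-76 = -222
  a_13 = 0·-222 + 0·311 + -2·-79 + 3·-3 = 149

0,0,-2,3 ; 149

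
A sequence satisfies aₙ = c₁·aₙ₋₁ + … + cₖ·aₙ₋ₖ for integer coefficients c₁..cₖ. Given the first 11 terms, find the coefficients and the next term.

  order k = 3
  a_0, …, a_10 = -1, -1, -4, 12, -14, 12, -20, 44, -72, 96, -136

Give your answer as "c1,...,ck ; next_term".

  a_3 = -2·-4 + -2·-1 + -2·-1 = 12
  a_4 = -2·12 + -2·-4 + -2·-1 = -14
  a_5 = -2·-14 + -2·12 + -2·-4 = 12
  a_6 = -2·12 + -2·-14 + -2·12 = -20
  a_7 = -2·-20 + -2·12 + -2·-14 = 44
  a_8 = -2·44 + -2·-20 + -2·12 = -72
  a_9 = -2·-72 + -2·44 + -2·-20 = 96
  a_10 = -2·96 + -2·-72 + -2·44 = -136
  a_11 = -2·-136 + -2·96 + -2·-72 = 224

-2,-2,-2 ; 224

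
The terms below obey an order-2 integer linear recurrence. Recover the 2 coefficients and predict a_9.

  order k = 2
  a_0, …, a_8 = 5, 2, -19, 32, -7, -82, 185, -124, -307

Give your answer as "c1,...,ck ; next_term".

-2,-3 ; 986

  a_2 = -2·2 + -3·5 = -19
  a_3 = -2·-19 + -3·2 = 32
  a_4 = -2·32 + -3·-19 = -7
  a_5 = -2·-7 + -3·32 = -82
  a_6 = -2·-82 + -3·-7 = 185
  a_7 = -2·185 + -3·-82 = -124
  a_8 = -2·-124 + -3·185 = -307
  a_9 = -2·-307 + -3·-124 = 986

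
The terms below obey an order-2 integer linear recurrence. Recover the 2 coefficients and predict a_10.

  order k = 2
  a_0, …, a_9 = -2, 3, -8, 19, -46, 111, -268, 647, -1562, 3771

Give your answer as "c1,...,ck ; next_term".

-2,1 ; -9104

  a_2 = -2·3 + 1·-2 = -8
  a_3 = -2·-8 + 1·3 = 19
  a_4 = -2·19 + 1·-8 = -46
  a_5 = -2·-46 + 1·19 = 111
  a_6 = -2·111 + 1·-46 = -268
  a_7 = -2·-268 + 1·111 = 647
  a_8 = -2·647 + 1·-268 = -1562
  a_9 = -2·-1562 + 1·647 = 3771
  a_10 = -2·3771 + 1·-1562 = -9104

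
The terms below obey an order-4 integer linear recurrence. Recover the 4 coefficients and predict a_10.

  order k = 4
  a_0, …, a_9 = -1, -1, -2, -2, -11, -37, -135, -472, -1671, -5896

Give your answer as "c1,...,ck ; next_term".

  a_4 = 3·-2 + 2·-2 + -1·-1 + 2·-1 = -11
  a_5 = 3·-11 + 2·-2 + -1·-2 + 2·-1 = -37
  a_6 = 3·-37 + 2·-11 + -1·-2 + 2·-2 = -135
  a_7 = 3·-135 + 2·-37 + -1·-11 + 2·-2 = -472
  a_8 = 3·-472 + 2·-135 + -1·-37 + 2·-11 = -1671
  a_9 = 3·-1671 + 2·-472 + -1·-135 + 2·-37 = -5896
  a_10 = 3·-5896 + 2·-1671 + -1·-472 + 2·-135 = -20828

3,2,-1,2 ; -20828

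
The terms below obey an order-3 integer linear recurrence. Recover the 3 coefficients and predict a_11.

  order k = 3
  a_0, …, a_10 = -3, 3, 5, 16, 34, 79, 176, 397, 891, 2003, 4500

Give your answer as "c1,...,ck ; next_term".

2,1,-1 ; 10112

  a_3 = 2·5 + 1·3 + -1·-3 = 16
  a_4 = 2·16 + 1·5 + -1·3 = 34
  a_5 = 2·34 + 1·16 + -1·5 = 79
  a_6 = 2·79 + 1·34 + -1·16 = 176
  a_7 = 2·176 + 1·79 + -1·34 = 397
  a_8 = 2·397 + 1·176 + -1·79 = 891
  a_9 = 2·891 + 1·397 + -1·176 = 2003
  a_10 = 2·2003 + 1·891 + -1·397 = 4500
  a_11 = 2·4500 + 1·2003 + -1·891 = 10112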